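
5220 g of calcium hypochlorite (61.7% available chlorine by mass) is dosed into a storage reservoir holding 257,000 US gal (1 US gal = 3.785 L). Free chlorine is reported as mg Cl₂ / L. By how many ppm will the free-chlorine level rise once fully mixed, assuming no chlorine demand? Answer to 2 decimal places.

3.31 ppm

Volume: 257,000 US gal × 3.785 L/gal = 972,745 L.
Available chlorine delivered: 5220 g × 0.617 = 3221 g as Cl₂.
Concentration rise: 3221 g / 972,745 L = 3.311 mg/L = 3.31 ppm.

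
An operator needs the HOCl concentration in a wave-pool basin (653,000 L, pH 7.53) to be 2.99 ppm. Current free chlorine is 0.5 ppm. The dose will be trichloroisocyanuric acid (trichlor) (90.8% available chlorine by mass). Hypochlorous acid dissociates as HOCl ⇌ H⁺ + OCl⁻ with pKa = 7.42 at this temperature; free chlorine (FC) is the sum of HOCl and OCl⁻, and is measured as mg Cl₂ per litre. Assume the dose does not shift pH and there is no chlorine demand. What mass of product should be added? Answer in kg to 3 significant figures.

4.56 kg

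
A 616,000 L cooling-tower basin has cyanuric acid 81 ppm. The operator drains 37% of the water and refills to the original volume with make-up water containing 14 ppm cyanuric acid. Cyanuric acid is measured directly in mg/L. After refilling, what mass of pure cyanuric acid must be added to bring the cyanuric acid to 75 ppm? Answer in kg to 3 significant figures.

11.6 kg

After draining 37% and refilling: 81 × 0.63 + 14 × 0.37 = 56.21 ppm.
Deficit to target: 75 − 56.21 = 18.79 mg/L.
Mass: 18.79 mg/L × 616,000 L = 11,570 g cyanuric acid.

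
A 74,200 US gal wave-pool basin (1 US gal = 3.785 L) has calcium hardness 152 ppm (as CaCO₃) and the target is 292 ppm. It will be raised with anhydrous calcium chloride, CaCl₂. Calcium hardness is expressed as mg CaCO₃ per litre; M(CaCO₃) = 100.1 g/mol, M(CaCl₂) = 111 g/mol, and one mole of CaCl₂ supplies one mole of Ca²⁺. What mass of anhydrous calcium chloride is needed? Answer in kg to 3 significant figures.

43.6 kg

Volume: 74,200 US gal × 3.785 L/gal = 280,847 L.
Hardness to add: (292 − 152) = 140 mg/L as CaCO₃ × 280,847 L = 39,320 g as CaCO₃.
Moles of Ca²⁺ (1 mol Ca²⁺ ≡ 1 mol CaCO₃): 39,320 / 100.1 g/mol = 392.8 mol.
Mass of CaCl₂: 392.8 × 111 = 43,600 g.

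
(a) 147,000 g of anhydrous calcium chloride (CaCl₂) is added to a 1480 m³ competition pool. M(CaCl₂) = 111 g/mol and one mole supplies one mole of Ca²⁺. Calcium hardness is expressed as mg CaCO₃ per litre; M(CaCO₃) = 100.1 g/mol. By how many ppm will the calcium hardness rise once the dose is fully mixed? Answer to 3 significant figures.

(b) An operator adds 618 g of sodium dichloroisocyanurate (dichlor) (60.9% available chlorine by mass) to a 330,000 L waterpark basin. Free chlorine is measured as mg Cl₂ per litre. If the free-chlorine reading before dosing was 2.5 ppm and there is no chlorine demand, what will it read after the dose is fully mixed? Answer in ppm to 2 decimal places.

(a) Volume: 1480 m³ = 1,480,000 L.
(a) Moles of Ca²⁺: 147,000 g ÷ 111 g/mol = 1324 mol.
(a) As CaCO₃: 1324 mol × 100.1 g/mol = 132,600 g.
(a) Rise: 132,600 g / 1,480,000 L × 1000 = 89.57 mg/L.

(b) Available chlorine delivered: 618 g × 0.609 = 376.4 g as Cl₂.
(b) Concentration rise: 376.4 g / 330,000 L = 1.14 mg/L = 1.14 ppm.
(b) Final FC: 2.5 + 1.14 = 3.64 ppm.

(a) 89.6 ppm; (b) 3.64 ppm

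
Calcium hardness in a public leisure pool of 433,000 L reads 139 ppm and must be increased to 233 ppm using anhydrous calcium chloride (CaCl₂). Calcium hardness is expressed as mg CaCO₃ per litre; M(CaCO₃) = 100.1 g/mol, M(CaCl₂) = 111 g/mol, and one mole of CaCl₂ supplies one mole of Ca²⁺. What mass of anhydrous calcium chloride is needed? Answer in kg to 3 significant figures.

Hardness to add: (233 − 139) = 94 mg/L as CaCO₃ × 433,000 L = 40,700 g as CaCO₃.
Moles of Ca²⁺ (1 mol Ca²⁺ ≡ 1 mol CaCO₃): 40,700 / 100.1 g/mol = 406.6 mol.
Mass of CaCl₂: 406.6 × 111 = 45,130 g.

45.1 kg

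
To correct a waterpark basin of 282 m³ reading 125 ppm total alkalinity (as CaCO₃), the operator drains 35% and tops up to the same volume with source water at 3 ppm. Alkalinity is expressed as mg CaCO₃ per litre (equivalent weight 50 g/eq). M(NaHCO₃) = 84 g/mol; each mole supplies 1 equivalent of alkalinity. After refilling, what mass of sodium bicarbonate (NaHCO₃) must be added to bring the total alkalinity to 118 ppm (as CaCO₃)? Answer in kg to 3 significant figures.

16.9 kg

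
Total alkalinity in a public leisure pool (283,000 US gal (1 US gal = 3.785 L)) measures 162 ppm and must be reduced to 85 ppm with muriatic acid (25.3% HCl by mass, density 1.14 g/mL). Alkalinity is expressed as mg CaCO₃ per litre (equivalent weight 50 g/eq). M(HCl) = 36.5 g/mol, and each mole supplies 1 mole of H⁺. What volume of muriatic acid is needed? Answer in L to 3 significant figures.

209 L

Volume: 283,000 US gal × 3.785 L/gal = 1,071,155 L.
Alkalinity to neutralize: (162 − 85) = 77 mg/L as CaCO₃ × 1,071,155 L = 82,480 g as CaCO₃.
Equivalents of H⁺ required: 82,480 ÷ 50 g/eq = 1650 eq = 1650 mol HCl.
Mass of HCl: 1650 × 36.5 = 60,210 g.
Mass of 25.3% solution: 60,210 / 0.253 = 238,000 g.
Volume: 238,000 g ÷ 1.14 g/mL = 208,800 mL.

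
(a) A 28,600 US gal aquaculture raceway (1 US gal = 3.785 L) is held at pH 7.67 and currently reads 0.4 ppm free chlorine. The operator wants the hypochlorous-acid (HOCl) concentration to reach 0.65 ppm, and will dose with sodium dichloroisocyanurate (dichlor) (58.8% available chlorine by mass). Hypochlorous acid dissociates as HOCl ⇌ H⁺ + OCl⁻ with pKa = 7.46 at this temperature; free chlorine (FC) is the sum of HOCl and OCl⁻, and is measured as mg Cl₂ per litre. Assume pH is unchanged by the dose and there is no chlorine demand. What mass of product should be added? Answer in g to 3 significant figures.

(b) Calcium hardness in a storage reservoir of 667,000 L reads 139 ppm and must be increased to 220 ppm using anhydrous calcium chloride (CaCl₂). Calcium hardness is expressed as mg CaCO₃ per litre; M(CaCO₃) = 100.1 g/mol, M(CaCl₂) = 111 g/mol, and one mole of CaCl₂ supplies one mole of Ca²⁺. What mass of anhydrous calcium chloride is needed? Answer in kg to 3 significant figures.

(a) 240 g; (b) 59.9 kg

(a) Volume: 28,600 US gal × 3.785 L/gal = 108,251 L.
(a) [OCl⁻]/[HOCl] = 10^(pH − pKa) = 10^(7.67 − 7.46) = 1.622; fraction as HOCl = 1/(1 + 1.622) = 0.3814.
(a) Free chlorine required for 0.65 ppm HOCl: 0.65 / 0.3814 = 1.704 ppm.
(a) FC to add: 1.704 − 0.4 = 1.304 mg/L as Cl₂.
(a) Cl₂ equivalent: 1.304 mg/L × 108,251 L = 141.2 g.
(a) Product at 58.8% available Cl: 141.2 / 0.588 = 240.1 g.

(b) Hardness to add: (220 − 139) = 81 mg/L as CaCO₃ × 667,000 L = 54,030 g as CaCO₃.
(b) Moles of Ca²⁺ (1 mol Ca²⁺ ≡ 1 mol CaCO₃): 54,030 / 100.1 g/mol = 539.7 mol.
(b) Mass of CaCl₂: 539.7 × 111 = 59,910 g.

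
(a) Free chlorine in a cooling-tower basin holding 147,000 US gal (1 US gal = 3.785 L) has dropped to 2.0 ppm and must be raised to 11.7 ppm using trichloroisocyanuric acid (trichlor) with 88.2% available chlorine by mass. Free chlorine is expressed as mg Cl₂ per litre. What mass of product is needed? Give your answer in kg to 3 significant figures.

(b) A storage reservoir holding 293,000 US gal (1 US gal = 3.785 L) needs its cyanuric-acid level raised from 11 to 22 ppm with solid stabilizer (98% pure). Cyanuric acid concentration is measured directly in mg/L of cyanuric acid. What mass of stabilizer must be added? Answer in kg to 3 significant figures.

(a) 6.12 kg; (b) 12.4 kg

(a) Volume: 147,000 US gal × 3.785 L/gal = 556,395 L.
(a) Chlorine deficit: 11.7 − 2.0 = 9.7 ppm = 9.7 mg/L as Cl₂.
(a) Cl₂ equivalent needed: 9.7 mg/L × 556,395 L = 5,397,000 mg = 5397 g.
(a) Product at 88.2% available chlorine: 5397 / 0.882 = 6119 g.

(b) Volume: 293,000 US gal × 3.785 L/gal = 1,109,005 L.
(b) CYA to add: (22 − 11) = 11 mg/L × 1,109,005 L = 12,200 g cyanuric acid.
(b) At 98% purity: 12,200 / 0.98 = 12,450 g product.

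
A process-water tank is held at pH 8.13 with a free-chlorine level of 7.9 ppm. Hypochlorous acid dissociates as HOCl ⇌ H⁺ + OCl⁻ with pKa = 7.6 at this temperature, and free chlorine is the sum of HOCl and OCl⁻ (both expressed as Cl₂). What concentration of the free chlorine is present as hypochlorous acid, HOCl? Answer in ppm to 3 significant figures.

1.80 ppm

[OCl⁻]/[HOCl] = 10^(pH − pKa) = 10^(8.13 − 7.6) = 10^0.53 = 3.388.
Fraction as HOCl = 1 / (1 + 3.388) = 0.2279.
HOCl = 0.2279 × 7.9 ppm = 1.8 ppm.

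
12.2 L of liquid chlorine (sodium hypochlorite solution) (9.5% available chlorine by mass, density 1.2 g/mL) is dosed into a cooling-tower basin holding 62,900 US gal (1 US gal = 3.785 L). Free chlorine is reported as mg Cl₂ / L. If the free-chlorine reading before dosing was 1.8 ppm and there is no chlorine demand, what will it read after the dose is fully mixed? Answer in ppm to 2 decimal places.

7.64 ppm

Volume: 62,900 US gal × 3.785 L/gal = 238,076 L.
Mass of solution: 12.2 L × 1000 mL/L × 1.2 g/mL = 14,640 g.
Available chlorine delivered: 14,640 g × 0.095 = 1391 g as Cl₂.
Concentration rise: 1391 g / 238,076 L = 5.842 mg/L = 5.84 ppm.
Final FC: 1.8 + 5.84 = 7.64 ppm.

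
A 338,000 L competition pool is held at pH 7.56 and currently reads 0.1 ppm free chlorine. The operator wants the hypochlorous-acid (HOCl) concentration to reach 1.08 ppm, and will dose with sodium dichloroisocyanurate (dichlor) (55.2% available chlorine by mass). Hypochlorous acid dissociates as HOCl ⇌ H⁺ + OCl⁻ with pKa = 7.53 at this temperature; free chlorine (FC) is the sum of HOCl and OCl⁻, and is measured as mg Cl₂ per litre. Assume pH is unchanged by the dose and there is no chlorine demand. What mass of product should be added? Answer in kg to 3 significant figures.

[OCl⁻]/[HOCl] = 10^(pH − pKa) = 10^(7.56 − 7.53) = 1.072; fraction as HOCl = 1/(1 + 1.072) = 0.4827.
Free chlorine required for 1.08 ppm HOCl: 1.08 / 0.4827 = 2.237 ppm.
FC to add: 2.237 − 0.1 = 2.137 mg/L as Cl₂.
Cl₂ equivalent: 2.137 mg/L × 338,000 L = 722.4 g.
Product at 55.2% available Cl: 722.4 / 0.552 = 1309 g.

1.31 kg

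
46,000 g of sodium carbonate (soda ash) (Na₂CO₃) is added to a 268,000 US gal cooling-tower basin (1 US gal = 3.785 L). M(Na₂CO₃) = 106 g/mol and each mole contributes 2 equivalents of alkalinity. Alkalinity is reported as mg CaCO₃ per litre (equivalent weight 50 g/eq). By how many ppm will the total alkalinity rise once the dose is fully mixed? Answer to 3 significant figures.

42.8 ppm

Volume: 268,000 US gal × 3.785 L/gal = 1,014,380 L.
Moles of Na₂CO₃: 46,000 g ÷ 106 g/mol = 434 mol → 867.9 eq of alkalinity.
As CaCO₃: 867.9 eq × 50 g/eq = 43,400 g.
Rise: 43,400 g / 1,014,380 L × 1000 = 42.78 mg/L.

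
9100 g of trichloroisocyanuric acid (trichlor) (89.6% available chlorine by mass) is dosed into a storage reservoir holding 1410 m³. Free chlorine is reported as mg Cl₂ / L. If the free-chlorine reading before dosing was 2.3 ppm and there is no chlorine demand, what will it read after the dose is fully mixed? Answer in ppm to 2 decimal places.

Volume: 1410 m³ = 1,410,000 L.
Available chlorine delivered: 9100 g × 0.896 = 8154 g as Cl₂.
Concentration rise: 8154 g / 1,410,000 L = 5.783 mg/L = 5.78 ppm.
Final FC: 2.3 + 5.78 = 8.08 ppm.

8.08 ppm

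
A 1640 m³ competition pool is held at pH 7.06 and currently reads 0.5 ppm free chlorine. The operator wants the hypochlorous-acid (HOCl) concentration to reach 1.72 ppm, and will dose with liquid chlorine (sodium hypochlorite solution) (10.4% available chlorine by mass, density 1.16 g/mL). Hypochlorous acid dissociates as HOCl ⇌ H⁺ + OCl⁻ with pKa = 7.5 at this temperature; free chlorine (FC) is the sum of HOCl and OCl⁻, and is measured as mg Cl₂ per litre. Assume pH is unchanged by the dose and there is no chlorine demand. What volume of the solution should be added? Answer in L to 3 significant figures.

25.1 L

Volume: 1640 m³ = 1,640,000 L.
[OCl⁻]/[HOCl] = 10^(pH − pKa) = 10^(7.06 − 7.5) = 0.3631; fraction as HOCl = 1/(1 + 0.3631) = 0.7336.
Free chlorine required for 1.72 ppm HOCl: 1.72 / 0.7336 = 2.344 ppm.
FC to add: 2.344 − 0.5 = 1.844 mg/L as Cl₂.
Cl₂ equivalent: 1.844 mg/L × 1,640,000 L = 3025 g.
Product at 10.4% available Cl: 3025 / 0.104 = 29,090 g.
Volume: 29,090 g ÷ 1.16 g/mL = 25,070 mL.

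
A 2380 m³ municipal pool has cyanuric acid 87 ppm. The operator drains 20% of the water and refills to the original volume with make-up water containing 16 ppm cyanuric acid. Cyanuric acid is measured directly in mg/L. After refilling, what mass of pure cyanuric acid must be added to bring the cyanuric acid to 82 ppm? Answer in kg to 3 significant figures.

21.9 kg

Volume: 2380 m³ = 2,380,000 L.
After draining 20% and refilling: 87 × 0.80 + 16 × 0.20 = 72.8 ppm.
Deficit to target: 82 − 72.8 = 9.2 mg/L.
Mass: 9.2 mg/L × 2,380,000 L = 21,900 g cyanuric acid.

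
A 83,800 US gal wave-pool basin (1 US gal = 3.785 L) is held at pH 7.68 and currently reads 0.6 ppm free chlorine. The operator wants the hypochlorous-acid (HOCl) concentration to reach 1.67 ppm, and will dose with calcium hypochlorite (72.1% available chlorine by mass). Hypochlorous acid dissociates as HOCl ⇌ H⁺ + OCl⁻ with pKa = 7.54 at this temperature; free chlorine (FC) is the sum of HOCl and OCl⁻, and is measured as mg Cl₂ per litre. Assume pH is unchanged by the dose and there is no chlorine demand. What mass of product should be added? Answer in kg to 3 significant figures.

Volume: 83,800 US gal × 3.785 L/gal = 317,183 L.
[OCl⁻]/[HOCl] = 10^(pH − pKa) = 10^(7.68 − 7.54) = 1.38; fraction as HOCl = 1/(1 + 1.38) = 0.4201.
Free chlorine required for 1.67 ppm HOCl: 1.67 / 0.4201 = 3.975 ppm.
FC to add: 3.975 − 0.6 = 3.375 mg/L as Cl₂.
Cl₂ equivalent: 3.375 mg/L × 317,183 L = 1071 g.
Product at 72.1% available Cl: 1071 / 0.721 = 1485 g.

1.48 kg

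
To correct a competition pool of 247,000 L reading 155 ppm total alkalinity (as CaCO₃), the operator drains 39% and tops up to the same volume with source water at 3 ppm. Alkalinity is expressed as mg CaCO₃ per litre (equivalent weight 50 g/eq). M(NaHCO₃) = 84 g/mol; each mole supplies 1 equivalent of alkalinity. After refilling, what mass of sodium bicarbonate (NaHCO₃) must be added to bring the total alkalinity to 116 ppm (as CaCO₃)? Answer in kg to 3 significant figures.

8.42 kg

After draining 39% and refilling: 155 × 0.61 + 3 × 0.39 = 95.72 ppm.
Deficit to target: 116 − 95.72 = 20.28 mg/L.
As CaCO₃: 20.28 mg/L × 247,000 L = 5009 g; ÷ 50 g/eq ÷ 1 = 100.2 mol NaHCO₃.
Mass: 100.2 × 84 = 8415 g.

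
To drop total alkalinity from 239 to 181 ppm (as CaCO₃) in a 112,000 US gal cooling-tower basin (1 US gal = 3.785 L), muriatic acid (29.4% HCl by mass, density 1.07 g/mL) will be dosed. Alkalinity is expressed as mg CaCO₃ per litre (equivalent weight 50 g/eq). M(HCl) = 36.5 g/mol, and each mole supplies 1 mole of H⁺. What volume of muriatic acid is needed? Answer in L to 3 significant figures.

Volume: 112,000 US gal × 3.785 L/gal = 423,920 L.
Alkalinity to neutralize: (239 − 181) = 58 mg/L as CaCO₃ × 423,920 L = 24,590 g as CaCO₃.
Equivalents of H⁺ required: 24,590 ÷ 50 g/eq = 491.7 eq = 491.7 mol HCl.
Mass of HCl: 491.7 × 36.5 = 17,950 g.
Mass of 29.4% solution: 17,950 / 0.294 = 61,050 g.
Volume: 61,050 g ÷ 1.07 g/mL = 57,060 mL.

57.1 L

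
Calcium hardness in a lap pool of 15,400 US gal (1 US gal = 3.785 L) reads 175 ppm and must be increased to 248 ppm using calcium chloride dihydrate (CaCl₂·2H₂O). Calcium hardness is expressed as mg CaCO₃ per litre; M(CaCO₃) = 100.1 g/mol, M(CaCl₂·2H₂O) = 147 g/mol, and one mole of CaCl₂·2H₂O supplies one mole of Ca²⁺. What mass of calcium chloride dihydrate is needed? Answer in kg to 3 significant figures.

6.25 kg

Volume: 15,400 US gal × 3.785 L/gal = 58,289 L.
Hardness to add: (248 − 175) = 73 mg/L as CaCO₃ × 58,289 L = 4255 g as CaCO₃.
Moles of Ca²⁺ (1 mol Ca²⁺ ≡ 1 mol CaCO₃): 4255 / 100.1 g/mol = 42.51 mol.
Mass of CaCl₂·2H₂O: 42.51 × 147 = 6249 g.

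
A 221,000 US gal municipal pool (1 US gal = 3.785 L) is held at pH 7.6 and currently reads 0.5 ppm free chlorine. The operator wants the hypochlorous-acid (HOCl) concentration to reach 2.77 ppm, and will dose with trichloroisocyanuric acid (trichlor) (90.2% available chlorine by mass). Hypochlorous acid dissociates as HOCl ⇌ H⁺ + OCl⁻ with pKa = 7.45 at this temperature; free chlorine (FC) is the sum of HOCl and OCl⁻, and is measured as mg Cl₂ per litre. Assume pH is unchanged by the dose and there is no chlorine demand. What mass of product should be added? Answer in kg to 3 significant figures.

5.73 kg

Volume: 221,000 US gal × 3.785 L/gal = 836,485 L.
[OCl⁻]/[HOCl] = 10^(pH − pKa) = 10^(7.6 − 7.45) = 1.413; fraction as HOCl = 1/(1 + 1.413) = 0.4145.
Free chlorine required for 2.77 ppm HOCl: 2.77 / 0.4145 = 6.683 ppm.
FC to add: 6.683 − 0.5 = 6.183 mg/L as Cl₂.
Cl₂ equivalent: 6.183 mg/L × 836,485 L = 5172 g.
Product at 90.2% available Cl: 5172 / 0.902 = 5734 g.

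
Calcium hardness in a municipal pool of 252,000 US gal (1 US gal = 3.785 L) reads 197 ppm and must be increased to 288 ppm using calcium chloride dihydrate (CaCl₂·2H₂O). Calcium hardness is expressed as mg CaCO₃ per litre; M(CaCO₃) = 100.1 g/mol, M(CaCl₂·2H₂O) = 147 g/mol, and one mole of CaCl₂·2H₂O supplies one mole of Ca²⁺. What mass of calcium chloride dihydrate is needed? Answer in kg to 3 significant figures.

Volume: 252,000 US gal × 3.785 L/gal = 953,820 L.
Hardness to add: (288 − 197) = 91 mg/L as CaCO₃ × 953,820 L = 86,800 g as CaCO₃.
Moles of Ca²⁺ (1 mol Ca²⁺ ≡ 1 mol CaCO₃): 86,800 / 100.1 g/mol = 867.1 mol.
Mass of CaCl₂·2H₂O: 867.1 × 147 = 127,500 g.

127 kg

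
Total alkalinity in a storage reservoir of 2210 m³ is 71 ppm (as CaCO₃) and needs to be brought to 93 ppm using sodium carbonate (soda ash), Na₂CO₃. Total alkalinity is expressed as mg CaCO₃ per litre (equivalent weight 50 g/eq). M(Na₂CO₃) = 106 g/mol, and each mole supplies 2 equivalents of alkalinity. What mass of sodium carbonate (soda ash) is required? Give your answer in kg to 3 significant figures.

51.5 kg

Volume: 2210 m³ = 2,210,000 L.
Alkalinity to add: (93 − 71) = 22 mg/L as CaCO₃ × 2,210,000 L = 48,620 g as CaCO₃.
Equivalents: 48,620 g ÷ 50 g/eq = 972.4 eq.
Each mole of Na₂CO₃ supplies 2 eq, so 972.4 / 2 = 486.2 mol.
Mass: 486.2 mol × 106 g/mol = 51,540 g.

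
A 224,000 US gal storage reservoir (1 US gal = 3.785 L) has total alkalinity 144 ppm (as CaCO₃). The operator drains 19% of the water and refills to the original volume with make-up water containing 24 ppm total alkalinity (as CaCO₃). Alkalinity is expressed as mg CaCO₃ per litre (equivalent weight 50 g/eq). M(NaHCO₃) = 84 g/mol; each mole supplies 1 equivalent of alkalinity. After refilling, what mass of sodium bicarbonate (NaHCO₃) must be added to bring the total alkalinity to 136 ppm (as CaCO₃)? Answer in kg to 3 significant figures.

21.1 kg

Volume: 224,000 US gal × 3.785 L/gal = 847,840 L.
After draining 19% and refilling: 144 × 0.81 + 24 × 0.19 = 121.2 ppm.
Deficit to target: 136 − 121.2 = 14.8 mg/L.
As CaCO₃: 14.8 mg/L × 847,840 L = 12,550 g; ÷ 50 g/eq ÷ 1 = 251 mol NaHCO₃.
Mass: 251 × 84 = 21,080 g.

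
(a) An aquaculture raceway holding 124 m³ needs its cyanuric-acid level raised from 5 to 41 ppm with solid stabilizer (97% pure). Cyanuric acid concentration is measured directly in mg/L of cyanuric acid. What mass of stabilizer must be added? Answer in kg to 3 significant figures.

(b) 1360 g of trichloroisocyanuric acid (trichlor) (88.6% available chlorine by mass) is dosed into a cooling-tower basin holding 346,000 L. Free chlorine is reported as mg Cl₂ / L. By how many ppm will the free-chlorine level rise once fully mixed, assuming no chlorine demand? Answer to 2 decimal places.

(a) Volume: 124 m³ = 124,000 L.
(a) CYA to add: (41 − 5) = 36 mg/L × 124,000 L = 4464 g cyanuric acid.
(a) At 97% purity: 4464 / 0.97 = 4602 g product.

(b) Available chlorine delivered: 1360 g × 0.886 = 1205 g as Cl₂.
(b) Concentration rise: 1205 g / 346,000 L = 3.483 mg/L = 3.48 ppm.

(a) 4.60 kg; (b) 3.48 ppm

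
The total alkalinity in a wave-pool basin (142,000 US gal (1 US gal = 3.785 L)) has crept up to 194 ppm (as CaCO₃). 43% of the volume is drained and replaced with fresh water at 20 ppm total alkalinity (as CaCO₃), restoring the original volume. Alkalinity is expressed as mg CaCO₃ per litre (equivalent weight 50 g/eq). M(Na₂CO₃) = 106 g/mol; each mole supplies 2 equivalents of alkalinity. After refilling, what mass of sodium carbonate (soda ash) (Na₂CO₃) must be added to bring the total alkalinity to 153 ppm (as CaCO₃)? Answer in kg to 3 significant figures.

Volume: 142,000 US gal × 3.785 L/gal = 537,470 L.
After draining 43% and refilling: 194 × 0.57 + 20 × 0.43 = 119.18 ppm.
Deficit to target: 153 − 119.18 = 33.82 mg/L.
As CaCO₃: 33.82 mg/L × 537,470 L = 18,180 g; ÷ 50 g/eq ÷ 2 = 181.8 mol Na₂CO₃.
Mass: 181.8 × 106 = 19,270 g.

19.3 kg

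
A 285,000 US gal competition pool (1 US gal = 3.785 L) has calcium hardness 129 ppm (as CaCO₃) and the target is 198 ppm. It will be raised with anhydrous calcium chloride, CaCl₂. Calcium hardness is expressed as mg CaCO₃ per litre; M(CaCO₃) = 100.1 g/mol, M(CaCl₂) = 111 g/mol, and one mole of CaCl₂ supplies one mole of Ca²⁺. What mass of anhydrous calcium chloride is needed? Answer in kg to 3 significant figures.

Volume: 285,000 US gal × 3.785 L/gal = 1,078,725 L.
Hardness to add: (198 − 129) = 69 mg/L as CaCO₃ × 1,078,725 L = 74,430 g as CaCO₃.
Moles of Ca²⁺ (1 mol Ca²⁺ ≡ 1 mol CaCO₃): 74,430 / 100.1 g/mol = 743.6 mol.
Mass of CaCl₂: 743.6 × 111 = 82,540 g.

82.5 kg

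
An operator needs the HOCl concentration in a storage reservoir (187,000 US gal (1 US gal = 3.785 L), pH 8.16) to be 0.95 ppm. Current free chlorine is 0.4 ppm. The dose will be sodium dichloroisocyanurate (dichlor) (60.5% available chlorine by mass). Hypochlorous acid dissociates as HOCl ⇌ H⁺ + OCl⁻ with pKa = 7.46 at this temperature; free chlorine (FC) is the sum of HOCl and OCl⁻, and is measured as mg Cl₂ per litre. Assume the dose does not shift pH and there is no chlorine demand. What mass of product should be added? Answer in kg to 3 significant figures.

Volume: 187,000 US gal × 3.785 L/gal = 707,795 L.
[OCl⁻]/[HOCl] = 10^(pH − pKa) = 10^(8.16 − 7.46) = 5.012; fraction as HOCl = 1/(1 + 5.012) = 0.1663.
Free chlorine required for 0.95 ppm HOCl: 0.95 / 0.1663 = 5.711 ppm.
FC to add: 5.711 − 0.4 = 5.311 mg/L as Cl₂.
Cl₂ equivalent: 5.311 mg/L × 707,795 L = 3759 g.
Product at 60.5% available Cl: 3759 / 0.605 = 6214 g.

6.21 kg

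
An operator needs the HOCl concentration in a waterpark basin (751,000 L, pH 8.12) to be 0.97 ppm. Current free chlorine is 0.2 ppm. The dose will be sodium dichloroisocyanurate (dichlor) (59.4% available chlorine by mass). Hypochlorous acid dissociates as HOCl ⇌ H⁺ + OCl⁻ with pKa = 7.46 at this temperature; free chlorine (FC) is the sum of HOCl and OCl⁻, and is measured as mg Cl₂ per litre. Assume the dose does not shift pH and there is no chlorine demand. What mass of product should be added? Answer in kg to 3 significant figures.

6.58 kg

[OCl⁻]/[HOCl] = 10^(pH − pKa) = 10^(8.12 − 7.46) = 4.571; fraction as HOCl = 1/(1 + 4.571) = 0.1795.
Free chlorine required for 0.97 ppm HOCl: 0.97 / 0.1795 = 5.404 ppm.
FC to add: 5.404 − 0.2 = 5.204 mg/L as Cl₂.
Cl₂ equivalent: 5.204 mg/L × 751,000 L = 3908 g.
Product at 59.4% available Cl: 3908 / 0.594 = 6579 g.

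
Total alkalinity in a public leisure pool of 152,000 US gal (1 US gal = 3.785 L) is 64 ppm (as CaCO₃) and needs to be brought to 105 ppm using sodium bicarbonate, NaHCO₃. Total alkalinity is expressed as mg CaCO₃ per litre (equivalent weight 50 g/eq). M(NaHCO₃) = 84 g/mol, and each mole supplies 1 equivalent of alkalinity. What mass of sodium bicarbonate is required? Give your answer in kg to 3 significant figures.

Volume: 152,000 US gal × 3.785 L/gal = 575,320 L.
Alkalinity to add: (105 − 64) = 41 mg/L as CaCO₃ × 575,320 L = 23,590 g as CaCO₃.
Equivalents: 23,590 g ÷ 50 g/eq = 471.8 eq.
NaHCO₃ supplies 1 eq per mole → 471.8 mol.
Mass: 471.8 mol × 84 g/mol = 39,630 g.

39.6 kg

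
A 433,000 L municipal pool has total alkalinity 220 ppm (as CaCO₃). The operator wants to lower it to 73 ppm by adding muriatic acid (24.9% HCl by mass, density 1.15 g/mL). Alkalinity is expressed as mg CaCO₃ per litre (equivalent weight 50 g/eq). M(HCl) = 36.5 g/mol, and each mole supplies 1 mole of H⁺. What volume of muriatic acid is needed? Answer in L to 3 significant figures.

Alkalinity to neutralize: (220 − 73) = 147 mg/L as CaCO₃ × 433,000 L = 63,650 g as CaCO₃.
Equivalents of H⁺ required: 63,650 ÷ 50 g/eq = 1273 eq = 1273 mol HCl.
Mass of HCl: 1273 × 36.5 = 46,470 g.
Mass of 24.9% solution: 46,470 / 0.249 = 186,600 g.
Volume: 186,600 g ÷ 1.15 g/mL = 162,300 mL.

162 L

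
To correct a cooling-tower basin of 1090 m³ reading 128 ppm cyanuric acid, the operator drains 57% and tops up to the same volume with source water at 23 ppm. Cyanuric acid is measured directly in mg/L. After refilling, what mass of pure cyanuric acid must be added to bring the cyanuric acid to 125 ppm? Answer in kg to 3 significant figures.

62.0 kg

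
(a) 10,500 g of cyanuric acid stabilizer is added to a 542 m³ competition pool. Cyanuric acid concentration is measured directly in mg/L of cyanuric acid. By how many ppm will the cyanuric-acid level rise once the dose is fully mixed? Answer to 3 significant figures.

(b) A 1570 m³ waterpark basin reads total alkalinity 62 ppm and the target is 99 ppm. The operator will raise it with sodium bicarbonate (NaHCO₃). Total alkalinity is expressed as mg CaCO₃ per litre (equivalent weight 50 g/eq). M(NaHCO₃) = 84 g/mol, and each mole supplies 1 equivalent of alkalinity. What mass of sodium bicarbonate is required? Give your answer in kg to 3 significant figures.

(a) Volume: 542 m³ = 542,000 L.
(a) Rise: 10,500 g / 542,000 L × 1000 = 19.37 mg/L.

(b) Volume: 1570 m³ = 1,570,000 L.
(b) Alkalinity to add: (99 − 62) = 37 mg/L as CaCO₃ × 1,570,000 L = 58,090 g as CaCO₃.
(b) Equivalents: 58,090 g ÷ 50 g/eq = 1162 eq.
(b) NaHCO₃ supplies 1 eq per mole → 1162 mol.
(b) Mass: 1162 mol × 84 g/mol = 97,590 g.

(a) 19.4 ppm; (b) 97.6 kg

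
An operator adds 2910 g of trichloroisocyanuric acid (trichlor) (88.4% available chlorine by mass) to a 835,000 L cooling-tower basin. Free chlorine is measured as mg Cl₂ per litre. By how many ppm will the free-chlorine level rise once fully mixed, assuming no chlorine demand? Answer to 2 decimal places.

Available chlorine delivered: 2910 g × 0.884 = 2572 g as Cl₂.
Concentration rise: 2572 g / 835,000 L = 3.081 mg/L = 3.08 ppm.

3.08 ppm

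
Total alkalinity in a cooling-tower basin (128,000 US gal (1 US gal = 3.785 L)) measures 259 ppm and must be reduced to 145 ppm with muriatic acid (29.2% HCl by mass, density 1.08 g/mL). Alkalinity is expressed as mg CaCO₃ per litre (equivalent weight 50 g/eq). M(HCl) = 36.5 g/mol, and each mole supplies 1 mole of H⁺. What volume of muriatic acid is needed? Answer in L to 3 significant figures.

Volume: 128,000 US gal × 3.785 L/gal = 484,480 L.
Alkalinity to neutralize: (259 − 145) = 114 mg/L as CaCO₃ × 484,480 L = 55,230 g as CaCO₃.
Equivalents of H⁺ required: 55,230 ÷ 50 g/eq = 1105 eq = 1105 mol HCl.
Mass of HCl: 1105 × 36.5 = 40,320 g.
Mass of 29.2% solution: 40,320 / 0.292 = 138,100 g.
Volume: 138,100 g ÷ 1.08 g/mL = 127,800 mL.

128 L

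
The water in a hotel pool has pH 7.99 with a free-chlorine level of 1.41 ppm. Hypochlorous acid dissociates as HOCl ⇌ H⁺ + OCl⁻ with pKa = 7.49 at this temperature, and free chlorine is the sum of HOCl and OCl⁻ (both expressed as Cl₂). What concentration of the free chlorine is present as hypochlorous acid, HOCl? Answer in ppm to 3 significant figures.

[OCl⁻]/[HOCl] = 10^(pH − pKa) = 10^(7.99 − 7.49) = 10^0.50 = 3.162.
Fraction as HOCl = 1 / (1 + 3.162) = 0.2403.
HOCl = 0.2403 × 1.41 ppm = 0.3388 ppm.

0.339 ppm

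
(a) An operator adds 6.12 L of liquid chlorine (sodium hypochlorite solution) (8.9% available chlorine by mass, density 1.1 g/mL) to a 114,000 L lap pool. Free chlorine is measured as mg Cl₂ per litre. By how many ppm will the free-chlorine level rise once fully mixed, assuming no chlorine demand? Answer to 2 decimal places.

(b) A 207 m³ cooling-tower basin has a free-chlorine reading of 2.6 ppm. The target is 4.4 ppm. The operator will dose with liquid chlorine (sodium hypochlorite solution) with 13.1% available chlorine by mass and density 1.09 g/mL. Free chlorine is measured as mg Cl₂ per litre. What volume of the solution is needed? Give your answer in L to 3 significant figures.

(a) 5.26 ppm; (b) 2.61 L

(a) Mass of solution: 6.12 L × 1000 mL/L × 1.1 g/mL = 6732 g.
(a) Available chlorine delivered: 6732 g × 0.089 = 599.1 g as Cl₂.
(a) Concentration rise: 599.1 g / 114,000 L = 5.256 mg/L = 5.26 ppm.

(b) Volume: 207 m³ = 207,000 L.
(b) Chlorine deficit: 4.4 − 2.6 = 1.8 ppm = 1.8 mg/L as Cl₂.
(b) Cl₂ equivalent needed: 1.8 mg/L × 207,000 L = 372,600 mg = 372.6 g.
(b) Product at 13.1% available chlorine: 372.6 / 0.131 = 2844 g.
(b) Volume at density 1.09 g/mL: 2844 g ÷ 1.09 g/mL = 2609 mL.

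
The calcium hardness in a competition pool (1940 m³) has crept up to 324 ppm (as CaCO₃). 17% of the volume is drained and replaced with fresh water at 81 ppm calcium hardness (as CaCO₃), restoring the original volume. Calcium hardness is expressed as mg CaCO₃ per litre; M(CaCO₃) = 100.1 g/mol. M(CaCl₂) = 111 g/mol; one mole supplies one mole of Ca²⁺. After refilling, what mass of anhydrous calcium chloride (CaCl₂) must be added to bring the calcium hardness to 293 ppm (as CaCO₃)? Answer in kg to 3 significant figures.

22.2 kg

Volume: 1940 m³ = 1,940,000 L.
After draining 17% and refilling: 324 × 0.83 + 81 × 0.17 = 282.69 ppm.
Deficit to target: 293 − 282.69 = 10.31 mg/L.
As CaCO₃: 10.31 mg/L × 1,940,000 L = 20,000 g; ÷ 100.1 = 199.8 mol Ca²⁺.
Mass: 199.8 × 111 = 22,180 g.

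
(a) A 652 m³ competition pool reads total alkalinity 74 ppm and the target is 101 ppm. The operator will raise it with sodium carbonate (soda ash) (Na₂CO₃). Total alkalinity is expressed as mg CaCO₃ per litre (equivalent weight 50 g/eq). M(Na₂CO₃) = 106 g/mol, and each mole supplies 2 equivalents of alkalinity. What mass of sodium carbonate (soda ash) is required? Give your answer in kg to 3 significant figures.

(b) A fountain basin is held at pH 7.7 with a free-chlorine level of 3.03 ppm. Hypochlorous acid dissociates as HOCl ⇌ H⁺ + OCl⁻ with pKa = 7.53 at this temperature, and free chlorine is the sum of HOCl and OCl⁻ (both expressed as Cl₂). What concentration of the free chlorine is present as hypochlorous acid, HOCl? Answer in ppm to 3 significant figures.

(a) Volume: 652 m³ = 652,000 L.
(a) Alkalinity to add: (101 − 74) = 27 mg/L as CaCO₃ × 652,000 L = 17,600 g as CaCO₃.
(a) Equivalents: 17,600 g ÷ 50 g/eq = 352.1 eq.
(a) Each mole of Na₂CO₃ supplies 2 eq, so 352.1 / 2 = 176 mol.
(a) Mass: 176 mol × 106 g/mol = 18,660 g.

(b) [OCl⁻]/[HOCl] = 10^(pH − pKa) = 10^(7.7 − 7.53) = 10^0.17 = 1.479.
(b) Fraction as HOCl = 1 / (1 + 1.479) = 0.4034.
(b) HOCl = 0.4034 × 3.03 ppm = 1.222 ppm.

(a) 18.7 kg; (b) 1.22 ppm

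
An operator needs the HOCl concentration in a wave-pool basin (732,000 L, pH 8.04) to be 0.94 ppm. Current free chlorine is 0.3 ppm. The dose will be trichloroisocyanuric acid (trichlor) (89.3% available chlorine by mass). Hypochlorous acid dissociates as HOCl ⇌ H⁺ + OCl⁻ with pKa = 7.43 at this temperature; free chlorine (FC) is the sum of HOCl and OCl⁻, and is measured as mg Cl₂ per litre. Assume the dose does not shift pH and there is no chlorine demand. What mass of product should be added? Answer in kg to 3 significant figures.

[OCl⁻]/[HOCl] = 10^(pH − pKa) = 10^(8.04 − 7.43) = 4.074; fraction as HOCl = 1/(1 + 4.074) = 0.1971.
Free chlorine required for 0.94 ppm HOCl: 0.94 / 0.1971 = 4.769 ppm.
FC to add: 4.769 − 0.3 = 4.469 mg/L as Cl₂.
Cl₂ equivalent: 4.469 mg/L × 732,000 L = 3272 g.
Product at 89.3% available Cl: 3272 / 0.893 = 3664 g.

3.66 kg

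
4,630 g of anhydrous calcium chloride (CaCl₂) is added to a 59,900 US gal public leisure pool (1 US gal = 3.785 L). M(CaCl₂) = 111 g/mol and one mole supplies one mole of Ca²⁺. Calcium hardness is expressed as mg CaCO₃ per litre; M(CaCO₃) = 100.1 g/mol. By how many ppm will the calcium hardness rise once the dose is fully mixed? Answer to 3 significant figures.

18.4 ppm

Volume: 59,900 US gal × 3.785 L/gal = 226,722 L.
Moles of Ca²⁺: 4,630 g ÷ 111 g/mol = 41.71 mol.
As CaCO₃: 41.71 mol × 100.1 g/mol = 4175 g.
Rise: 4175 g / 226,722 L × 1000 = 18.42 mg/L.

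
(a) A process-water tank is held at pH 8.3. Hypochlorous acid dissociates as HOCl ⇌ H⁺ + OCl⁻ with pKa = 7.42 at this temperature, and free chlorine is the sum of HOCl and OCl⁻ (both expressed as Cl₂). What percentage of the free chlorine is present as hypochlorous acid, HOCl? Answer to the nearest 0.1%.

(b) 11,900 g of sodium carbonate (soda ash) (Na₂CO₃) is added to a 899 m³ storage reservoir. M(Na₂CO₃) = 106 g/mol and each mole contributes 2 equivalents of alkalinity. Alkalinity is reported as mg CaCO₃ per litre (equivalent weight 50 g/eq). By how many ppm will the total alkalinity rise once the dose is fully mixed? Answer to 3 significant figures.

(a) 11.6%; (b) 12.5 ppm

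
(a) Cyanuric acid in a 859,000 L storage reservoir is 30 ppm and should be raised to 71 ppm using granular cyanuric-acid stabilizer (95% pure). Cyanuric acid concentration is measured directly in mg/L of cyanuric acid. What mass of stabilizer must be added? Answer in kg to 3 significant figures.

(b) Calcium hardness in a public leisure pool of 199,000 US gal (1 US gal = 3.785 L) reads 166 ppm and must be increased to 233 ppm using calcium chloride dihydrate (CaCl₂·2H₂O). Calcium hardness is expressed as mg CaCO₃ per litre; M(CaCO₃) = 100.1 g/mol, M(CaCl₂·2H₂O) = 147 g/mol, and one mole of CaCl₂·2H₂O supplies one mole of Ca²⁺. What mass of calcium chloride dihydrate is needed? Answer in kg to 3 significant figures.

(a) CYA to add: (71 − 30) = 41 mg/L × 859,000 L = 35,220 g cyanuric acid.
(a) At 95% purity: 35,220 / 0.95 = 37,070 g product.

(b) Volume: 199,000 US gal × 3.785 L/gal = 753,215 L.
(b) Hardness to add: (233 − 166) = 67 mg/L as CaCO₃ × 753,215 L = 50,470 g as CaCO₃.
(b) Moles of Ca²⁺ (1 mol Ca²⁺ ≡ 1 mol CaCO₃): 50,470 / 100.1 g/mol = 504.1 mol.
(b) Mass of CaCl₂·2H₂O: 504.1 × 147 = 74,110 g.

(a) 37.1 kg; (b) 74.1 kg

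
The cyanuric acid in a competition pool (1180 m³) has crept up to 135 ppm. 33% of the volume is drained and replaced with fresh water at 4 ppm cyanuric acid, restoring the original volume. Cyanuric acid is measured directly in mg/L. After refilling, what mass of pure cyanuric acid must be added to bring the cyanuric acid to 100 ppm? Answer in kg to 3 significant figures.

Volume: 1180 m³ = 1,180,000 L.
After draining 33% and refilling: 135 × 0.67 + 4 × 0.33 = 91.77 ppm.
Deficit to target: 100 − 91.77 = 8.23 mg/L.
Mass: 8.23 mg/L × 1,180,000 L = 9711 g cyanuric acid.

9.71 kg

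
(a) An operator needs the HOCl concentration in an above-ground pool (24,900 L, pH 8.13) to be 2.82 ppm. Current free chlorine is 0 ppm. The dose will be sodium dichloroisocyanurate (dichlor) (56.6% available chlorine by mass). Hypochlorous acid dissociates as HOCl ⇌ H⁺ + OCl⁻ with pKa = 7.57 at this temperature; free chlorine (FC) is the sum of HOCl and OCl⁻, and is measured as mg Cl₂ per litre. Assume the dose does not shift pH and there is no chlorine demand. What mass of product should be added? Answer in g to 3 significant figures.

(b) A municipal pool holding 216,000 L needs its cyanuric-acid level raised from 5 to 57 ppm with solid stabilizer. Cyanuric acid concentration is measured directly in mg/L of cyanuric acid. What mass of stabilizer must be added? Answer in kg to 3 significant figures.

(a) 574 g; (b) 11.2 kg

(a) [OCl⁻]/[HOCl] = 10^(pH − pKa) = 10^(8.13 − 7.57) = 3.631; fraction as HOCl = 1/(1 + 3.631) = 0.2159.
(a) Free chlorine required for 2.82 ppm HOCl: 2.82 / 0.2159 = 13.06 ppm.
(a) FC to add: 13.06 − 0 = 13.06 mg/L as Cl₂.
(a) Cl₂ equivalent: 13.06 mg/L × 24,900 L = 325.2 g.
(a) Product at 56.6% available Cl: 325.2 / 0.566 = 574.5 g.

(b) CYA to add: (57 − 5) = 52 mg/L × 216,000 L = 11,230 g cyanuric acid.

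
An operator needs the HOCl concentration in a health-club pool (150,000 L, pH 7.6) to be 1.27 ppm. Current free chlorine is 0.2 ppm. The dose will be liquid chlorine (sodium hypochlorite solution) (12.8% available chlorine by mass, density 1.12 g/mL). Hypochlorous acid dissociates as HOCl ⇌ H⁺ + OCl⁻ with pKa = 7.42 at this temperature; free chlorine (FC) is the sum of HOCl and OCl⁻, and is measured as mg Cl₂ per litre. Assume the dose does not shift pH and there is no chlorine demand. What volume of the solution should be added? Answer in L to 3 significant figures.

[OCl⁻]/[HOCl] = 10^(pH − pKa) = 10^(7.6 − 7.42) = 1.514; fraction as HOCl = 1/(1 + 1.514) = 0.3978.
Free chlorine required for 1.27 ppm HOCl: 1.27 / 0.3978 = 3.192 ppm.
FC to add: 3.192 − 0.2 = 2.992 mg/L as Cl₂.
Cl₂ equivalent: 2.992 mg/L × 150,000 L = 448.8 g.
Product at 12.8% available Cl: 448.8 / 0.128 = 3507 g.
Volume: 3507 g ÷ 1.12 g/mL = 3131 mL.

3.13 L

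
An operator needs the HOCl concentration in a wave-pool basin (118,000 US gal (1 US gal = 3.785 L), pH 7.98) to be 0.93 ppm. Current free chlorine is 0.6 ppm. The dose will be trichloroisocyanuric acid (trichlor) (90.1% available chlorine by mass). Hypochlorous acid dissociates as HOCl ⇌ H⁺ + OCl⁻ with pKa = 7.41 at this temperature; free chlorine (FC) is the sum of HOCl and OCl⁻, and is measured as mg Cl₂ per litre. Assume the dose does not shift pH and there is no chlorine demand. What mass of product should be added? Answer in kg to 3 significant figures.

Volume: 118,000 US gal × 3.785 L/gal = 446,630 L.
[OCl⁻]/[HOCl] = 10^(pH − pKa) = 10^(7.98 − 7.41) = 3.715; fraction as HOCl = 1/(1 + 3.715) = 0.2121.
Free chlorine required for 0.93 ppm HOCl: 0.93 / 0.2121 = 4.385 ppm.
FC to add: 4.385 − 0.6 = 3.785 mg/L as Cl₂.
Cl₂ equivalent: 3.785 mg/L × 446,630 L = 1691 g.
Product at 90.1% available Cl: 1691 / 0.901 = 1876 g.

1.88 kg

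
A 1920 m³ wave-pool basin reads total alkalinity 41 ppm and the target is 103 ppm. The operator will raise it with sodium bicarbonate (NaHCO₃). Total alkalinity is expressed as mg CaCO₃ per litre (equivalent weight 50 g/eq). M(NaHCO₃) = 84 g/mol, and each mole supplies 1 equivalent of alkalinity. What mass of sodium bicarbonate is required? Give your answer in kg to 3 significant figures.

200 kg

Volume: 1920 m³ = 1,920,000 L.
Alkalinity to add: (103 − 41) = 62 mg/L as CaCO₃ × 1,920,000 L = 119,000 g as CaCO₃.
Equivalents: 119,000 g ÷ 50 g/eq = 2381 eq.
NaHCO₃ supplies 1 eq per mole → 2381 mol.
Mass: 2381 mol × 84 g/mol = 200,000 g.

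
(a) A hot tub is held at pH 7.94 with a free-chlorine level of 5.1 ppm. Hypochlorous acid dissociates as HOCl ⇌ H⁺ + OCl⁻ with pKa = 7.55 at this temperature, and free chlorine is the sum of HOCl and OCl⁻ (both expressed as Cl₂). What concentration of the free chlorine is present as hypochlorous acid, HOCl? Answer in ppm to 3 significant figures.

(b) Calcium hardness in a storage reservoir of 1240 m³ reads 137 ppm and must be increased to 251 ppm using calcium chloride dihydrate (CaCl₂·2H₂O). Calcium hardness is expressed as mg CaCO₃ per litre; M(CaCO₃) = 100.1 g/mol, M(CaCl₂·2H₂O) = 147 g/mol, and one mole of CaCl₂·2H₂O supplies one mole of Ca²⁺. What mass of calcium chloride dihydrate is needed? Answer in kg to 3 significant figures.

(a) 1.48 ppm; (b) 208 kg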